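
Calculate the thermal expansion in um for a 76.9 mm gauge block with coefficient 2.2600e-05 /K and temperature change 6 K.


dL = L * alpha * dT
= 76.9 * 2.2600e-05 * 6
= 0.0104276 mm
dL_um = 0.0104276 * 1000 = 10.4276 um

10.4276


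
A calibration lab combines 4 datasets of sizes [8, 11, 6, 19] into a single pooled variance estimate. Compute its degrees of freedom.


nu = sum_i (n_i - 1)
nu = ((8 - 1) + (11 - 1) + (6 - 1) + (19 - 1))
nu = 7 + 10 + 5 + 18
nu = 40

40


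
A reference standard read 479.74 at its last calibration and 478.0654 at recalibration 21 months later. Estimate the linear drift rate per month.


rate = (v2 - v1) / months
= (478.0654 - 479.74) / 21
= -1.6746 / 21
= -0.0797

-0.0797


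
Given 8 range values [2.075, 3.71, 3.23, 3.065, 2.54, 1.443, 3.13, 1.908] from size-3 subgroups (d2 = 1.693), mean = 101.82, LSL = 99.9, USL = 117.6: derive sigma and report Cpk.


R_bar = (2.075 + 3.71 + 3.23 + 3.065 + 2.54 + 1.443 + 3.13 + 1.908) / 8 = 2.637625
sigma = R_bar / d2 = 2.637625 / 1.693 = 1.5579592
Cp = (USL - LSL)/(6*sigma) = (117.6 - 99.9)/(6*1.5579592) = 1.8935
Cpu = (117.6 - 101.82)/(3*1.5579592) = 3.3762
Cpl = (101.82 - 99.9)/(3*1.5579592) = 0.4108
Cpk = min(Cpu, Cpl) = 0.4108

0.4108


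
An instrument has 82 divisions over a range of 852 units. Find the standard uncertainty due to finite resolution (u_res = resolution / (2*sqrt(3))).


resolution = range / divisions
resolution = 852 / 82 = 10.390244
u_res = resolution / (2*sqrt(3))
u_res = 10.390244 / 3.4641016
u_res = 2.9994

2.9994


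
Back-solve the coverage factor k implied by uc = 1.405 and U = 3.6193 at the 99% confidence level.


k = U / uc
k = 3.6193 / 1.405
k = 2.576

2.576


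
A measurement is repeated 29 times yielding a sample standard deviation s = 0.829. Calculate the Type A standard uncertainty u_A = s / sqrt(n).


u_A = s / sqrt(n)
u_A = 0.829 / sqrt(29)
u_A = 0.829 / 5.3851648
u_A = 0.1539

0.1539


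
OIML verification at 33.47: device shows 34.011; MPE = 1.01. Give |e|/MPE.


e = indication - reference = 34.011 - 33.47 = 0.5410
|e| = 0.5410
ratio = |e| / MPE = 0.5410 / 1.01
ratio = 0.5356

0.5356


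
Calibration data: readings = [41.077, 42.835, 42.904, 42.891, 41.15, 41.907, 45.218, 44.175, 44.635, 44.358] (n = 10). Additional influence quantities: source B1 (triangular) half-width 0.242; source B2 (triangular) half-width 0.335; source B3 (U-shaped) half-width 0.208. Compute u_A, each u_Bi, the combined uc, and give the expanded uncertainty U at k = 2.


mean = (41.077 + 42.835 + 42.904 + 42.891 + 41.15 + 41.907 + 45.218 + 44.175 + 44.635 + 44.358) / 10 = 43.115
s = sqrt(sum((x - mean)^2)/(n-1)) = 1.4548268
u_A = s / sqrt(n) = 1.4548268 / sqrt(10) = 0.46005663
u_B1 = 0.242 / sqrt(6) = 0.098796086
u_B2 = 0.335 / sqrt(6) = 0.13676318
u_B3 = 0.208 / sqrt(2) = 0.14707821
uc = sqrt(0.46005663^2 + 0.098796086^2 + 0.13676318^2 + 0.14707821^2) = 0.51161405
U = k * uc = 2 * 0.51161405
U = 1.0232

1.0232


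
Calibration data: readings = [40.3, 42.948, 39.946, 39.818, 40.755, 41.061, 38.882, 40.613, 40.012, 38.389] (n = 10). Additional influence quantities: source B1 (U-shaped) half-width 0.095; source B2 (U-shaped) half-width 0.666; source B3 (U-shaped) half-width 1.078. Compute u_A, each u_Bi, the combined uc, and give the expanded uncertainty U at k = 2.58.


mean = (40.3 + 42.948 + 39.946 + 39.818 + 40.755 + 41.061 + 38.882 + 40.613 + 40.012 + 38.389) / 10 = 40.2724
s = sqrt(sum((x - mean)^2)/(n-1)) = 1.2468463
u_A = s / sqrt(n) = 1.2468463 / sqrt(10) = 0.39428742
u_B1 = 0.095 / sqrt(2) = 0.067175144
u_B2 = 0.666 / sqrt(2) = 0.47093312
u_B3 = 1.078 / sqrt(2) = 0.76226111
uc = sqrt(0.39428742^2 + 0.067175144^2 + 0.47093312^2 + 0.76226111^2) = 0.98122122
U = k * uc = 2.58 * 0.98122122
U = 2.5316

2.5316


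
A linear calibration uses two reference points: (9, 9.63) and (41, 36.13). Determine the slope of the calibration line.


slope = (y2 - y1) / (x2 - x1)
= (36.13 - 9.63) / (41 - 9)
= 26.5000 / 32
= 0.8281

0.8281


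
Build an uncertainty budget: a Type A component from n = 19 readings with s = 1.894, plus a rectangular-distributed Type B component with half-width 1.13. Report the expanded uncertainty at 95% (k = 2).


u_A = s / sqrt(n) = 1.894 / sqrt(19) = 0.4345134
u_B = half_width / sqrt(3) = 1.13 / sqrt(3) = 0.6524058
uc = sqrt(u_A^2 + u_B^2) = sqrt(0.4345134^2 + 0.6524058^2) = 0.78385919
U = k * uc = 2 * 0.78385919
U = 1.5677

1.5677


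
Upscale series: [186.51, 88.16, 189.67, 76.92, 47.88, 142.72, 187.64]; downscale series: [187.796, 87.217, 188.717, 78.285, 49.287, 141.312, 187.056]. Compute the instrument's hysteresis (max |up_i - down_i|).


|186.51 - 187.796| = 1.2860
|88.16 - 87.217| = 0.9430
|189.67 - 188.717| = 0.9530
|76.92 - 78.285| = 1.3650
|47.88 - 49.287| = 1.4070
|142.72 - 141.312| = 1.4080
|187.64 - 187.056| = 0.5840
hysteresis = max(diffs) = 1.4080

1.4080


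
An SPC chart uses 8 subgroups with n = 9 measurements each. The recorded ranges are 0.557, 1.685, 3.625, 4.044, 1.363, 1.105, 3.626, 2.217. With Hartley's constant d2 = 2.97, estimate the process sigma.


R_bar = (0.557 + 1.685 + 3.625 + 4.044 + 1.363 + 1.105 + 3.626 + 2.217) / 8
R_bar = 18.222 / 8 = 2.27775
sigma_hat = R_bar / d2 = 2.27775 / 2.97 = 0.7669

0.7669


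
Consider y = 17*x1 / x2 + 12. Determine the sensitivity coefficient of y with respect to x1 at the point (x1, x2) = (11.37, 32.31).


y = 17*x1 / x2 + 12
dy/dx1 = 17/x2
Evaluate at x2 = 32.31: c1 = 17 / 32.31
c1 = 0.5262

0.5262


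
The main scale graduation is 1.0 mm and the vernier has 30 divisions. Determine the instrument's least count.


LC = MSD / n_div
= 1.0 / 30
= 0.0333

0.0333


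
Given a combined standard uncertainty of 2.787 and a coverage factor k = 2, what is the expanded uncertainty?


U = k * uc
U = 2 * 2.787
U = 5.5740

5.5740


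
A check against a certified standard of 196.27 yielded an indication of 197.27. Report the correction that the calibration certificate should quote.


Correction = standard - reading
= 196.27 - 197.27
= -1.0000

-1.0000


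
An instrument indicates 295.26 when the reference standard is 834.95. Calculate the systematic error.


Systematic error = measured - true
= 295.26 - 834.95
= -539.6900

-539.6900


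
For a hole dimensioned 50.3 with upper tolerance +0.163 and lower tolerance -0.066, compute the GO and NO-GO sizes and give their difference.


GO = nominal - lower_tol (smallest hole = maximum material condition)
GO = 50.3 - 0.066 = 50.234
NO-GO = nominal + upper_tol (largest hole = least material condition)
NO-GO = 50.3 + 0.163 = 50.463
spread = NO-GO - GO = 50.463 - 50.234 = 0.2290

0.2290


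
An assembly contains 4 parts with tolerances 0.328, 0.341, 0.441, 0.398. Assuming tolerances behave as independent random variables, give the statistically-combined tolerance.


RSS = sqrt(0.328^2 + 0.341^2 + 0.441^2 + 0.398^2)
= sqrt(0.57675)
= 0.7594

0.7594


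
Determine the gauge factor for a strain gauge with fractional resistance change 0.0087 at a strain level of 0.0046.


GF = (dR/R) / epsilon
= 0.0087 / 0.0046
= 1.8913

1.8913


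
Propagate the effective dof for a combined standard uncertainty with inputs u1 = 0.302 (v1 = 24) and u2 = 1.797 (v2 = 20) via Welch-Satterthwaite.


uc = sqrt(u1^2 + u2^2) = sqrt(0.302^2 + 1.797^2) = 1.8222
v_eff = uc^4 / (u1^4/v1 + u2^4/v2)
= 1.8222^4 / (0.302^4/24 + 1.797^4/20)
= 11.025141 / 0.52173613
v_eff = 21.1316

21.1316


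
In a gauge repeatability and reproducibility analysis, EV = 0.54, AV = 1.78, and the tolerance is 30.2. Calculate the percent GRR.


GRR = sqrt(EV^2 + AV^2) = sqrt(0.54^2 + 1.78^2) = 1.8601075
%GRR = GRR / tol * 100 = 1.8601075 / 30.2 * 100
%GRR = 6.1593

6.1593


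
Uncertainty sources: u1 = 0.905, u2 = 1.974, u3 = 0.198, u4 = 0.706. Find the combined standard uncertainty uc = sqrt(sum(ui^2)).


uc = sqrt(0.905^2 + 1.974^2 + 0.198^2 + 0.706^2)
uc = sqrt(5.253341)
uc = 2.2920

2.2920


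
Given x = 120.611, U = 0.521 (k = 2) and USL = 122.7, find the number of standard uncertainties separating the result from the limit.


u = U / k = 0.521 / 2 = 0.2605
margin = |USL - x| = |122.7 - 120.611| = 2.089
z = margin / u = 2.089 / 0.2605
z = 8.0192

8.0192


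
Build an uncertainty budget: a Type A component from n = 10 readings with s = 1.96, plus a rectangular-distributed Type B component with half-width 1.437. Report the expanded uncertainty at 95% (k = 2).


u_A = s / sqrt(n) = 1.96 / sqrt(10) = 0.61980642
u_B = half_width / sqrt(3) = 1.437 / sqrt(3) = 0.82965234
uc = sqrt(u_A^2 + u_B^2) = sqrt(0.61980642^2 + 0.82965234^2) = 1.0356076
U = k * uc = 2 * 1.0356076
U = 2.0712

2.0712


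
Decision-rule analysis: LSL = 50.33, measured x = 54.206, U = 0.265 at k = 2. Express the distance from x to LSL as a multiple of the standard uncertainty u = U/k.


u = U / k = 0.265 / 2 = 0.1325
margin = |LSL - x| = |50.33 - 54.206| = 3.876
z = margin / u = 3.876 / 0.1325
z = 29.2528

29.2528


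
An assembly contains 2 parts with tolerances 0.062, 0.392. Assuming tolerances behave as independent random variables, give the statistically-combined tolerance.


RSS = sqrt(0.062^2 + 0.392^2)
= sqrt(0.157508)
= 0.3969

0.3969


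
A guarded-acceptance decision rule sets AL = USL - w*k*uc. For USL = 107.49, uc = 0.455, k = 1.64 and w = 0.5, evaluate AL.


U = k * uc = 1.64 * 0.455 = 0.7462
guard band g = w * U = 0.5 * 0.7462 = 0.3731
AL = USL - g = 107.49 - 0.3731
AL = 107.1169

107.1169


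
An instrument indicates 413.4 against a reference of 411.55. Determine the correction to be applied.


Correction = standard - reading
= 411.55 - 413.4
= -1.8500

-1.8500


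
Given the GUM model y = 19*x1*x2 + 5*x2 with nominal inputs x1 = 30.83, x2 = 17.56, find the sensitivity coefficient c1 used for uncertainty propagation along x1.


y = 19*x1*x2 + 5*x2
dy/dx1 = 19*x2
Evaluate at x2 = 17.56: c1 = 19 * 17.56
c1 = 333.6400

333.6400


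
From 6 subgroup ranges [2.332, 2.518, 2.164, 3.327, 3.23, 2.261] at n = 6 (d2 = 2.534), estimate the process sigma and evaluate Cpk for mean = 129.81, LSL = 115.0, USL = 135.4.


R_bar = (2.332 + 2.518 + 2.164 + 3.327 + 3.23 + 2.261) / 6 = 2.6386667
sigma = R_bar / d2 = 2.6386667 / 2.534 = 1.0413049
Cp = (USL - LSL)/(6*sigma) = (135.4 - 115.0)/(6*1.0413049) = 3.2651
Cpu = (135.4 - 129.81)/(3*1.0413049) = 1.7894
Cpl = (129.81 - 115.0)/(3*1.0413049) = 4.7408
Cpk = min(Cpu, Cpl) = 1.7894

1.7894


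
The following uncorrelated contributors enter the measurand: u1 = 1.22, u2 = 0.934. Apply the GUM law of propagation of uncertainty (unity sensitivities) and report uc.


uc = sqrt(1.22^2 + 0.934^2)
uc = sqrt(2.360756)
uc = 1.5365

1.5365


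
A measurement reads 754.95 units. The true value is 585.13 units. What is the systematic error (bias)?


Systematic error = measured - true
= 754.95 - 585.13
= 169.8200

169.8200


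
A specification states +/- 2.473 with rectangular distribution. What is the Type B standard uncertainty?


u_B = half_width / sqrt(3)
u_B = 2.473 / 1.7320508
u_B = 1.4278

1.4278


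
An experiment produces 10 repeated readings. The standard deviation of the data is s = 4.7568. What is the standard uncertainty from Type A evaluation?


u_A = s / sqrt(n)
u_A = 4.7568 / sqrt(10)
u_A = 4.7568 / 3.1622777
u_A = 1.5042

1.5042


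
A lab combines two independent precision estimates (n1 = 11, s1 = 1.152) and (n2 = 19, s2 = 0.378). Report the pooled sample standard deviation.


s_p = sqrt(((n1-1)*s1^2 + (n2-1)*s2^2) / (n1+n2-2))
numerator = (11-1)*1.152^2 + (19-1)*0.378^2 = 13.27104 + 2.571912 = 15.842952
denominator = 11 + 19 - 2 = 28
s_p^2 = 15.842952 / 28 = 0.56581971
s_p = sqrt(0.56581971) = 0.7522

0.7522


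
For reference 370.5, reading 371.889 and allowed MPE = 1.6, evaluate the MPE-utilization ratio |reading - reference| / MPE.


e = indication - reference = 371.889 - 370.5 = 1.3890
|e| = 1.3890
ratio = |e| / MPE = 1.3890 / 1.6
ratio = 0.8681

0.8681


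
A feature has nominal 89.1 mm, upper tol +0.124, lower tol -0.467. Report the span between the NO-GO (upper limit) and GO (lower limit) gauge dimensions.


GO = nominal - lower_tol (smallest hole = maximum material condition)
GO = 89.1 - 0.467 = 88.633
NO-GO = nominal + upper_tol (largest hole = least material condition)
NO-GO = 89.1 + 0.124 = 89.224
spread = NO-GO - GO = 89.224 - 88.633 = 0.5910

0.5910


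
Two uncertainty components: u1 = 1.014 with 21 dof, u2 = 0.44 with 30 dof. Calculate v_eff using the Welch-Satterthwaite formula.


uc = sqrt(u1^2 + u2^2) = sqrt(1.014^2 + 0.44^2) = 1.1053488
v_eff = uc^4 / (u1^4/v1 + u2^4/v2)
= 1.1053488^4 / (1.014^4/21 + 0.44^4/30)
= 1.4927854 / 0.051591604
v_eff = 28.9347

28.9347


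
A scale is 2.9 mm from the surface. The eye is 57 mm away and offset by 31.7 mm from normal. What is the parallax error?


error = h * offset / d
= 2.9 * 31.7 / 57
= 1.6128

1.6128


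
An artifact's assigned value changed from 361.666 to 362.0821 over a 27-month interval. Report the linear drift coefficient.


rate = (v2 - v1) / months
= (362.0821 - 361.666) / 27
= 0.4161 / 27
= 0.0154

0.0154


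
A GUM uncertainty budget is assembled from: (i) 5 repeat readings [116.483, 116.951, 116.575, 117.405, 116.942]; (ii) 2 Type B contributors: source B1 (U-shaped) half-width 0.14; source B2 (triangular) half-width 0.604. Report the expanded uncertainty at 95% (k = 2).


mean = (116.483 + 116.951 + 116.575 + 117.405 + 116.942) / 5 = 116.8712
s = sqrt(sum((x - mean)^2)/(n-1)) = 0.36563534
u_A = s / sqrt(n) = 0.36563534 / sqrt(5) = 0.1635171
u_B1 = 0.14 / sqrt(2) = 0.098994949
u_B2 = 0.604 / sqrt(6) = 0.24658197
uc = sqrt(0.1635171^2 + 0.098994949^2 + 0.24658197^2) = 0.31199441
U = k * uc = 2 * 0.31199441
U = 0.6240

0.6240


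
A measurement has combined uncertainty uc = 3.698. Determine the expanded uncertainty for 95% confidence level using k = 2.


U = k * uc
U = 2 * 3.698
U = 7.3960

7.3960


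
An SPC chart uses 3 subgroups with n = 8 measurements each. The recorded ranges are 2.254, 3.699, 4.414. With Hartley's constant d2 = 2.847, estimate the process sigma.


R_bar = (2.254 + 3.699 + 4.414) / 3
R_bar = 10.367 / 3 = 3.4556667
sigma_hat = R_bar / d2 = 3.4556667 / 2.847 = 1.2138

1.2138


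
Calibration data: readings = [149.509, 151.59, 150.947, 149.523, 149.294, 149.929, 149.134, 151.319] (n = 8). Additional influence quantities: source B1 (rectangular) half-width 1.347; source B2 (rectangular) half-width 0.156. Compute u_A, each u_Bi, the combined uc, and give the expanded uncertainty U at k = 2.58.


mean = (149.509 + 151.59 + 150.947 + 149.523 + 149.294 + 149.929 + 149.134 + 151.319) / 8 = 150.155625
s = sqrt(sum((x - mean)^2)/(n-1)) = 0.97782264
u_A = s / sqrt(n) = 0.97782264 / sqrt(8) = 0.34571251
u_B1 = 1.347 / sqrt(3) = 0.77769081
u_B2 = 0.156 / sqrt(3) = 0.090066642
uc = sqrt(0.34571251^2 + 0.77769081^2 + 0.090066642^2) = 0.85582249
U = k * uc = 2.58 * 0.85582249
U = 2.2080

2.2080


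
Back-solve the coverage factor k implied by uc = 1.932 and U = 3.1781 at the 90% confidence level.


k = U / uc
k = 3.1781 / 1.932
k = 1.645

1.645


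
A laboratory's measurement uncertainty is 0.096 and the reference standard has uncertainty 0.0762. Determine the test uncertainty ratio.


TUR = u_lab / u_ref
= 0.096 / 0.0762
= 1.2598

1.2598


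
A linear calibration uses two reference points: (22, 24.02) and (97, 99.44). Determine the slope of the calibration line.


slope = (y2 - y1) / (x2 - x1)
= (99.44 - 24.02) / (97 - 22)
= 75.4200 / 75
= 1.0056

1.0056


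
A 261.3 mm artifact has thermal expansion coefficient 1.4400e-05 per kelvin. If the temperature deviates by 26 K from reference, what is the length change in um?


dL = L * alpha * dT
= 261.3 * 1.4400e-05 * 26
= 0.0978307 mm
dL_um = 0.0978307 * 1000 = 97.8307 um

97.8307


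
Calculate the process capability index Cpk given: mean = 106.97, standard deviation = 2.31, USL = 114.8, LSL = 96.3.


Cpu = (USL - mean) / (3*sigma) = (114.8 - 106.97) / (3*2.31) = 1.1299
Cpl = (mean - LSL) / (3*sigma) = (106.97 - 96.3) / (3*2.31) = 1.5397
Cpk = min(Cpu, Cpl) = 1.1299

1.1299


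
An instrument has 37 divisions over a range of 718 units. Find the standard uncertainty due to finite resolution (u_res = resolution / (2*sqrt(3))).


resolution = range / divisions
resolution = 718 / 37 = 19.405405
u_res = resolution / (2*sqrt(3))
u_res = 19.405405 / 3.4641016
u_res = 5.6019

5.6019


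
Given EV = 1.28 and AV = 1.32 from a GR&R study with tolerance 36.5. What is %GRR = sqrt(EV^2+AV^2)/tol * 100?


GRR = sqrt(EV^2 + AV^2) = sqrt(1.28^2 + 1.32^2) = 1.8386952
%GRR = GRR / tol * 100 = 1.8386952 / 36.5 * 100
%GRR = 5.0375

5.0375


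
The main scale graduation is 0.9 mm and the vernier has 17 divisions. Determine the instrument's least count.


LC = MSD / n_div
= 0.9 / 17
= 0.0529

0.0529


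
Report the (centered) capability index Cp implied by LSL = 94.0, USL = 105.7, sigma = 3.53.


Cp = (USL - LSL) / (6 * sigma)
= (105.7 - 94.0) / (6 * 3.53)
= 11.7000 / 21.1800
= 0.5524

0.5524


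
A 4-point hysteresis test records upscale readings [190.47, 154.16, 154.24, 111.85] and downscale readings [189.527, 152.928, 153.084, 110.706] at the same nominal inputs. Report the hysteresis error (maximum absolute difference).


|190.47 - 189.527| = 0.9430
|154.16 - 152.928| = 1.2320
|154.24 - 153.084| = 1.1560
|111.85 - 110.706| = 1.1440
hysteresis = max(diffs) = 1.2320

1.2320


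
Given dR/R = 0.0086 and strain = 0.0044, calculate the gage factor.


GF = (dR/R) / epsilon
= 0.0086 / 0.0044
= 1.9545

1.9545


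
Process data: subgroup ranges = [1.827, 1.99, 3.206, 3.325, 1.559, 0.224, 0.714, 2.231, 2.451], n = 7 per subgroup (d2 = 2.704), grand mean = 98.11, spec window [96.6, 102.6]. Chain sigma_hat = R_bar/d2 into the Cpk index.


R_bar = (1.827 + 1.99 + 3.206 + 3.325 + 1.559 + 0.224 + 0.714 + 2.231 + 2.451) / 9 = 1.9474444
sigma = R_bar / d2 = 1.9474444 / 2.704 = 0.72020873
Cp = (USL - LSL)/(6*sigma) = (102.6 - 96.6)/(6*0.72020873) = 1.3885
Cpu = (102.6 - 98.11)/(3*0.72020873) = 2.0781
Cpl = (98.11 - 96.6)/(3*0.72020873) = 0.6989
Cpk = min(Cpu, Cpl) = 0.6989

0.6989


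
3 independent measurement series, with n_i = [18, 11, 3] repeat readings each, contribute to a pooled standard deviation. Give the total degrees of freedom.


nu = sum_i (n_i - 1)
nu = ((18 - 1) + (11 - 1) + (3 - 1))
nu = 17 + 10 + 2
nu = 29

29


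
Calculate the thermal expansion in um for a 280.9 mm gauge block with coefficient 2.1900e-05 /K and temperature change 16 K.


dL = L * alpha * dT
= 280.9 * 2.1900e-05 * 16
= 0.0984274 mm
dL_um = 0.0984274 * 1000 = 98.4274 um

98.4274


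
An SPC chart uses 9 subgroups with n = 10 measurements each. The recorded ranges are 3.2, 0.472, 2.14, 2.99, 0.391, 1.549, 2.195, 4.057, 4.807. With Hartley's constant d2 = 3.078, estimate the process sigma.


R_bar = (3.2 + 0.472 + 2.14 + 2.99 + 0.391 + 1.549 + 2.195 + 4.057 + 4.807) / 9
R_bar = 21.801 / 9 = 2.4223333
sigma_hat = R_bar / d2 = 2.4223333 / 3.078 = 0.7870

0.7870


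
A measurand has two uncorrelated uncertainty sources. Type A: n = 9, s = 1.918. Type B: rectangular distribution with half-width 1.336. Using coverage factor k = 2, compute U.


u_A = s / sqrt(n) = 1.918 / sqrt(9) = 0.63933333
u_B = half_width / sqrt(3) = 1.336 / sqrt(3) = 0.77133996
uc = sqrt(u_A^2 + u_B^2) = sqrt(0.63933333^2 + 0.77133996^2) = 1.0018545
U = k * uc = 2 * 1.0018545
U = 2.0037

2.0037


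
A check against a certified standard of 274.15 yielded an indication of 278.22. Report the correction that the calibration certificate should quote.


Correction = standard - reading
= 274.15 - 278.22
= -4.0700

-4.0700


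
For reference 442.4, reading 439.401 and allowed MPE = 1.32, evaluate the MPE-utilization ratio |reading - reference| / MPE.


e = indication - reference = 439.401 - 442.4 = -2.9990
|e| = 2.9990
ratio = |e| / MPE = 2.9990 / 1.32
ratio = 2.2720

2.2720


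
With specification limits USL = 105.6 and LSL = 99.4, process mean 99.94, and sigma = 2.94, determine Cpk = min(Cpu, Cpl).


Cpu = (USL - mean) / (3*sigma) = (105.6 - 99.94) / (3*2.94) = 0.6417
Cpl = (mean - LSL) / (3*sigma) = (99.94 - 99.4) / (3*2.94) = 0.0612
Cpk = min(Cpu, Cpl) = 0.0612

0.0612


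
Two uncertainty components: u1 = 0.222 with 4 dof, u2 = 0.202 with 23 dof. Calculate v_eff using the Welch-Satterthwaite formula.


uc = sqrt(u1^2 + u2^2) = sqrt(0.222^2 + 0.202^2) = 0.30014663
v_eff = uc^4 / (u1^4/v1 + u2^4/v2)
= 0.30014663^4 / (0.222^4/4 + 0.202^4/23)
= 0.0081158477 / 0.00067961801
v_eff = 11.9418

11.9418


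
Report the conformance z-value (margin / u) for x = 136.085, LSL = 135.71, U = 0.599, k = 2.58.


u = U / k = 0.599 / 2.58 = 0.23217054
margin = |LSL - x| = |135.71 - 136.085| = 0.375
z = margin / u = 0.375 / 0.23217054
z = 1.6152

1.6152


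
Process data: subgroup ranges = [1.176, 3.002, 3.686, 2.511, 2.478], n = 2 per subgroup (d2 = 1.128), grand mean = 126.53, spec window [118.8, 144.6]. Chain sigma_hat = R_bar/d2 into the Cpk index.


R_bar = (1.176 + 3.002 + 3.686 + 2.511 + 2.478) / 5 = 2.5706
sigma = R_bar / d2 = 2.5706 / 1.128 = 2.2789007
Cp = (USL - LSL)/(6*sigma) = (144.6 - 118.8)/(6*2.2789007) = 1.8869
Cpu = (144.6 - 126.53)/(3*2.2789007) = 2.6431
Cpl = (126.53 - 118.8)/(3*2.2789007) = 1.1307
Cpk = min(Cpu, Cpl) = 1.1307

1.1307


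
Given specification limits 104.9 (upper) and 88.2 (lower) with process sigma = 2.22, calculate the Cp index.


Cp = (USL - LSL) / (6 * sigma)
= (104.9 - 88.2) / (6 * 2.22)
= 16.7000 / 13.3200
= 1.2538

1.2538


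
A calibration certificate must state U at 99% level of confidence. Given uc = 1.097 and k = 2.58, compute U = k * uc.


U = k * uc
U = 2.58 * 1.097
U = 2.8303

2.8303


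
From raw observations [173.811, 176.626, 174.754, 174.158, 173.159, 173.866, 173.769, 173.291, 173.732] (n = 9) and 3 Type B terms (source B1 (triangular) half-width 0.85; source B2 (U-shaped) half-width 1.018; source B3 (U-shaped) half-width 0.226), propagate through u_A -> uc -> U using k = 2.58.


mean = (173.811 + 176.626 + 174.754 + 174.158 + 173.159 + 173.866 + 173.769 + 173.291 + 173.732) / 9 = 174.1295556
s = sqrt(sum((x - mean)^2)/(n-1)) = 1.0444567
u_A = s / sqrt(n) = 1.0444567 / sqrt(9) = 0.34815223
u_B1 = 0.85 / sqrt(6) = 0.34701105
u_B2 = 1.018 / sqrt(2) = 0.7198347
u_B3 = 0.226 / sqrt(2) = 0.15980613
uc = sqrt(0.34815223^2 + 0.34701105^2 + 0.7198347^2 + 0.15980613^2) = 0.88618657
U = k * uc = 2.58 * 0.88618657
U = 2.2864

2.2864


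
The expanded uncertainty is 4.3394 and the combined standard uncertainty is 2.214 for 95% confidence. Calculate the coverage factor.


k = U / uc
k = 4.3394 / 2.214
k = 1.96

1.96


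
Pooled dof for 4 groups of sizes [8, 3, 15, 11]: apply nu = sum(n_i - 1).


nu = sum_i (n_i - 1)
nu = ((8 - 1) + (3 - 1) + (15 - 1) + (11 - 1))
nu = 7 + 2 + 14 + 10
nu = 33

33


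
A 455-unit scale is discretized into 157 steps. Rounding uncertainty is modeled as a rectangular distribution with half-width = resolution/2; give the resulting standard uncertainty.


resolution = range / divisions
resolution = 455 / 157 = 2.8980892
u_res = resolution / (2*sqrt(3))
u_res = 2.8980892 / 3.4641016
u_res = 0.8366

0.8366


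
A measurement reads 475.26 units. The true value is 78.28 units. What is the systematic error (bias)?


Systematic error = measured - true
= 475.26 - 78.28
= 396.9800

396.9800


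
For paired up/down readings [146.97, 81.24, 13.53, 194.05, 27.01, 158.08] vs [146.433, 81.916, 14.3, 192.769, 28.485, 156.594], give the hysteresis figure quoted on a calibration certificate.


|146.97 - 146.433| = 0.5370
|81.24 - 81.916| = 0.6760
|13.53 - 14.3| = 0.7700
|194.05 - 192.769| = 1.2810
|27.01 - 28.485| = 1.4750
|158.08 - 156.594| = 1.4860
hysteresis = max(diffs) = 1.4860

1.4860


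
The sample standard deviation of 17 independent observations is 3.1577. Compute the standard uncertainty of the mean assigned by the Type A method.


u_A = s / sqrt(n)
u_A = 3.1577 / sqrt(17)
u_A = 3.1577 / 4.1231056
u_A = 0.7659

0.7659


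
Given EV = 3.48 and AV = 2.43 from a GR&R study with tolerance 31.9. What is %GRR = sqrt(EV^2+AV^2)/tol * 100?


GRR = sqrt(EV^2 + AV^2) = sqrt(3.48^2 + 2.43^2) = 4.2444434
%GRR = GRR / tol * 100 = 4.2444434 / 31.9 * 100
%GRR = 13.3055

13.3055


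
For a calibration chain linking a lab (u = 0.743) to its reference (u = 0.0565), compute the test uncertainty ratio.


TUR = u_lab / u_ref
= 0.743 / 0.0565
= 13.1504

13.1504


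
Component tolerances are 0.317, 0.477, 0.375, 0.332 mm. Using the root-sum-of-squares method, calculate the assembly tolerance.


RSS = sqrt(0.317^2 + 0.477^2 + 0.375^2 + 0.332^2)
= sqrt(0.578867)
= 0.7608

0.7608


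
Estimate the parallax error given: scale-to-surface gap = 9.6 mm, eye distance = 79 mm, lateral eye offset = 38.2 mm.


error = h * offset / d
= 9.6 * 38.2 / 79
= 4.6420

4.6420


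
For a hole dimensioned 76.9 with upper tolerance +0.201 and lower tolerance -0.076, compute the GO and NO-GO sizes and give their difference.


GO = nominal - lower_tol (smallest hole = maximum material condition)
GO = 76.9 - 0.076 = 76.824
NO-GO = nominal + upper_tol (largest hole = least material condition)
NO-GO = 76.9 + 0.201 = 77.101
spread = NO-GO - GO = 77.101 - 76.824 = 0.2770

0.2770


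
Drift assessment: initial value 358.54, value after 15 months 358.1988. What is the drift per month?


rate = (v2 - v1) / months
= (358.1988 - 358.54) / 15
= -0.3412 / 15
= -0.0227

-0.0227


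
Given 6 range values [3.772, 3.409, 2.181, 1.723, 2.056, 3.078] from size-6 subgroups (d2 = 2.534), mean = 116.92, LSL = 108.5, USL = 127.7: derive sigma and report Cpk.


R_bar = (3.772 + 3.409 + 2.181 + 1.723 + 2.056 + 3.078) / 6 = 2.7031667
sigma = R_bar / d2 = 2.7031667 / 2.534 = 1.0667588
Cp = (USL - LSL)/(6*sigma) = (127.7 - 108.5)/(6*1.0667588) = 2.9997
Cpu = (127.7 - 116.92)/(3*1.0667588) = 3.3685
Cpl = (116.92 - 108.5)/(3*1.0667588) = 2.6310
Cpk = min(Cpu, Cpl) = 2.6310

2.6310


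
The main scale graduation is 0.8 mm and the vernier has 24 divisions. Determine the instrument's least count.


LC = MSD / n_div
= 0.8 / 24
= 0.0333

0.0333


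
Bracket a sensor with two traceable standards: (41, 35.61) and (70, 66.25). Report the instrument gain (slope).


slope = (y2 - y1) / (x2 - x1)
= (66.25 - 35.61) / (70 - 41)
= 30.6400 / 29
= 1.0566

1.0566


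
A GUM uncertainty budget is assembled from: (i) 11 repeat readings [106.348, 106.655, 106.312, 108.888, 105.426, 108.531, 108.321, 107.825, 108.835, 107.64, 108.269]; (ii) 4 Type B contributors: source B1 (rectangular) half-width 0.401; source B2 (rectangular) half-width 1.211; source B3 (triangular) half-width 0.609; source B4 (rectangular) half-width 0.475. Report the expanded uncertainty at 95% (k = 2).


mean = (106.348 + 106.655 + 106.312 + 108.888 + 105.426 + 108.531 + 108.321 + 107.825 + 108.835 + 107.64 + 108.269) / 11 = 107.55
s = sqrt(sum((x - mean)^2)/(n-1)) = 1.1785078
u_A = s / sqrt(n) = 1.1785078 / sqrt(11) = 0.35533347
u_B1 = 0.401 / sqrt(3) = 0.23151746
u_B2 = 1.211 / sqrt(3) = 0.69917118
u_B3 = 0.609 / sqrt(6) = 0.24862321
u_B4 = 0.475 / sqrt(3) = 0.27424138
uc = sqrt(0.35533347^2 + 0.23151746^2 + 0.69917118^2 + 0.24862321^2 + 0.27424138^2) = 0.89762151
U = k * uc = 2 * 0.89762151
U = 1.7952

1.7952


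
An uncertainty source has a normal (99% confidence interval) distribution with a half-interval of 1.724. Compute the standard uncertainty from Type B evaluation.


u_B = half_width / 2.576
u_B = 1.724 / 2.576
u_B = 0.6693

0.6693


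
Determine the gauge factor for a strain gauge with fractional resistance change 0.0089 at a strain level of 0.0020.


GF = (dR/R) / epsilon
= 0.0089 / 0.0020
= 4.4500

4.4500


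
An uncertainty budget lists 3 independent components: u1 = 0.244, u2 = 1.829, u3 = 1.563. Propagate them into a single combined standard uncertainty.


uc = sqrt(0.244^2 + 1.829^2 + 1.563^2)
uc = sqrt(5.847746)
uc = 2.4182

2.4182


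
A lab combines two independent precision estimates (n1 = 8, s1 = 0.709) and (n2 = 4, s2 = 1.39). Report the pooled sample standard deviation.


s_p = sqrt(((n1-1)*s1^2 + (n2-1)*s2^2) / (n1+n2-2))
numerator = (8-1)*0.709^2 + (4-1)*1.39^2 = 3.518767 + 5.7963 = 9.315067
denominator = 8 + 4 - 2 = 10
s_p^2 = 9.315067 / 10 = 0.9315067
s_p = sqrt(0.9315067) = 0.9651

0.9651


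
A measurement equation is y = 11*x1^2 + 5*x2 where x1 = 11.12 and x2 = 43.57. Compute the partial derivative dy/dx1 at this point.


y = 11*x1^2 + 5*x2
dy/dx1 = 2*11*x1
Evaluate at x1 = 11.12: c1 = 22 * 11.12
c1 = 244.6400

244.6400


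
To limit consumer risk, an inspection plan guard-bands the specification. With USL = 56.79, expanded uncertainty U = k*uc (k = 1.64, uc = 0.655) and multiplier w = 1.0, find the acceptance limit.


U = k * uc = 1.64 * 0.655 = 1.0742
guard band g = w * U = 1.0 * 1.0742 = 1.0742
AL = USL - g = 56.79 - 1.0742
AL = 55.7158

55.7158


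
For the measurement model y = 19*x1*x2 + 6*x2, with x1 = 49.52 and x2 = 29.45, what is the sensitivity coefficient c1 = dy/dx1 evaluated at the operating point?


y = 19*x1*x2 + 6*x2
dy/dx1 = 19*x2
Evaluate at x2 = 29.45: c1 = 19 * 29.45
c1 = 559.5500

559.5500


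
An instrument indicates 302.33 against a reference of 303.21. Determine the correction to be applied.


Correction = standard - reading
= 303.21 - 302.33
= 0.8800

0.8800


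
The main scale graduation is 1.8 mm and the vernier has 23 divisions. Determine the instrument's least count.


LC = MSD / n_div
= 1.8 / 23
= 0.0783

0.0783


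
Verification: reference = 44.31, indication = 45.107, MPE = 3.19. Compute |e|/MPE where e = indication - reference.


e = indication - reference = 45.107 - 44.31 = 0.7970
|e| = 0.7970
ratio = |e| / MPE = 0.7970 / 3.19
ratio = 0.2498

0.2498


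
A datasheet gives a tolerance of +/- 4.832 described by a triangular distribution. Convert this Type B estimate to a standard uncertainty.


u_B = half_width / sqrt(6)
u_B = 4.832 / 2.4494897
u_B = 1.9727

1.9727


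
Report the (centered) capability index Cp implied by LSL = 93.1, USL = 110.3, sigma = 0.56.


Cp = (USL - LSL) / (6 * sigma)
= (110.3 - 93.1) / (6 * 0.56)
= 17.2000 / 3.3600
= 5.1190

5.1190


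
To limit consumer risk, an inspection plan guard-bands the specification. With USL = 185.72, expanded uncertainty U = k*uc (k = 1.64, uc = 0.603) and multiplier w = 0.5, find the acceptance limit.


U = k * uc = 1.64 * 0.603 = 0.98892
guard band g = w * U = 0.5 * 0.98892 = 0.49446
AL = USL - g = 185.72 - 0.49446
AL = 185.2255

185.2255


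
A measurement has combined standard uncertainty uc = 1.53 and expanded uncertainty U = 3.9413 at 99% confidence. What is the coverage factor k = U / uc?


k = U / uc
k = 3.9413 / 1.53
k = 2.576

2.576


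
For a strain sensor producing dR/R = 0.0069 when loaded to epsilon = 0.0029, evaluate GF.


GF = (dR/R) / epsilon
= 0.0069 / 0.0029
= 2.3793

2.3793


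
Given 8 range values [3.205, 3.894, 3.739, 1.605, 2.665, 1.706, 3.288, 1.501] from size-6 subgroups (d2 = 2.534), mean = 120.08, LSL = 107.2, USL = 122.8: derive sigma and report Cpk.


R_bar = (3.205 + 3.894 + 3.739 + 1.605 + 2.665 + 1.706 + 3.288 + 1.501) / 8 = 2.700375
sigma = R_bar / d2 = 2.700375 / 2.534 = 1.0656571
Cp = (USL - LSL)/(6*sigma) = (122.8 - 107.2)/(6*1.0656571) = 2.4398
Cpu = (122.8 - 120.08)/(3*1.0656571) = 0.8508
Cpl = (120.08 - 107.2)/(3*1.0656571) = 4.0288
Cpk = min(Cpu, Cpl) = 0.8508

0.8508


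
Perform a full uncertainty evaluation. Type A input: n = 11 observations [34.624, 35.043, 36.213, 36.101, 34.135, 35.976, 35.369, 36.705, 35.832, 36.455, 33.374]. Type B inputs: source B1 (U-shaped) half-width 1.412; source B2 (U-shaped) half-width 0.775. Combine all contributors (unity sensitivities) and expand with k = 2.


mean = (34.624 + 35.043 + 36.213 + 36.101 + 34.135 + 35.976 + 35.369 + 36.705 + 35.832 + 36.455 + 33.374) / 11 = 35.43881818
s = sqrt(sum((x - mean)^2)/(n-1)) = 1.0443051
u_A = s / sqrt(n) = 1.0443051 / sqrt(11) = 0.31486983
u_B1 = 1.412 / sqrt(2) = 0.99843478
u_B2 = 0.775 / sqrt(2) = 0.54800776
uc = sqrt(0.31486983^2 + 0.99843478^2 + 0.54800776^2) = 1.181663
U = k * uc = 2 * 1.181663
U = 2.3633

2.3633


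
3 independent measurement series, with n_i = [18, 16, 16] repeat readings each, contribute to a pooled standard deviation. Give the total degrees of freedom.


nu = sum_i (n_i - 1)
nu = ((18 - 1) + (16 - 1) + (16 - 1))
nu = 17 + 15 + 15
nu = 47

47


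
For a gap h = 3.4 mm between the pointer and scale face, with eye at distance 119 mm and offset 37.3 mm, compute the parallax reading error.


error = h * offset / d
= 3.4 * 37.3 / 119
= 1.0657

1.0657


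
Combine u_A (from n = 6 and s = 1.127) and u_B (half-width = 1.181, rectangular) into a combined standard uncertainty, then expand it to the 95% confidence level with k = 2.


u_A = s / sqrt(n) = 1.127 / sqrt(6) = 0.46009582
u_B = half_width / sqrt(3) = 1.181 / sqrt(3) = 0.68185067
uc = sqrt(u_A^2 + u_B^2) = sqrt(0.46009582^2 + 0.68185067^2) = 0.82256216
U = k * uc = 2 * 0.82256216
U = 1.6451

1.6451


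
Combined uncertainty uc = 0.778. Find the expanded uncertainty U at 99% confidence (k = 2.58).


U = k * uc
U = 2.58 * 0.778
U = 2.0072

2.0072


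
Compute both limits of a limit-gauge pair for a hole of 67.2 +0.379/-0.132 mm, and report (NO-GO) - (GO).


GO = nominal - lower_tol (smallest hole = maximum material condition)
GO = 67.2 - 0.132 = 67.068
NO-GO = nominal + upper_tol (largest hole = least material condition)
NO-GO = 67.2 + 0.379 = 67.579
spread = NO-GO - GO = 67.579 - 67.068 = 0.5110

0.5110


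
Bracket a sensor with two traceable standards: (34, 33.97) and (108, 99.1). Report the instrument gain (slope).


slope = (y2 - y1) / (x2 - x1)
= (99.1 - 33.97) / (108 - 34)
= 65.1300 / 74
= 0.8801

0.8801


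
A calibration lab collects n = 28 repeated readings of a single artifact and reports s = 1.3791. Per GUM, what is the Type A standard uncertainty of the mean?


u_A = s / sqrt(n)
u_A = 1.3791 / sqrt(28)
u_A = 1.3791 / 5.2915026
u_A = 0.2606

0.2606


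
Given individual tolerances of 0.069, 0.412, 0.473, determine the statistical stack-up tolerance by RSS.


RSS = sqrt(0.069^2 + 0.412^2 + 0.473^2)
= sqrt(0.398234)
= 0.6311

0.6311


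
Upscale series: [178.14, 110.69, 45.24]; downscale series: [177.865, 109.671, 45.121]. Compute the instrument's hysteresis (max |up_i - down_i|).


|178.14 - 177.865| = 0.2750
|110.69 - 109.671| = 1.0190
|45.24 - 45.121| = 0.1190
hysteresis = max(diffs) = 1.0190

1.0190


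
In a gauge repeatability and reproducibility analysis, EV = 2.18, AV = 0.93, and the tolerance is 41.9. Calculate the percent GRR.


GRR = sqrt(EV^2 + AV^2) = sqrt(2.18^2 + 0.93^2) = 2.3700844
%GRR = GRR / tol * 100 = 2.3700844 / 41.9 * 100
%GRR = 5.6565

5.6565


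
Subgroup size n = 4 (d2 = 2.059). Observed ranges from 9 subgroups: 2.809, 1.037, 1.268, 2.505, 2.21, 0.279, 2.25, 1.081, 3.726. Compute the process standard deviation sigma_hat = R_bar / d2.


R_bar = (2.809 + 1.037 + 1.268 + 2.505 + 2.21 + 0.279 + 2.25 + 1.081 + 3.726) / 9
R_bar = 17.165 / 9 = 1.9072222
sigma_hat = R_bar / d2 = 1.9072222 / 2.059 = 0.9263

0.9263


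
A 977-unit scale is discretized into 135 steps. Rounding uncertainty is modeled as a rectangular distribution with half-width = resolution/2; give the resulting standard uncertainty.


resolution = range / divisions
resolution = 977 / 135 = 7.237037
u_res = resolution / (2*sqrt(3))
u_res = 7.237037 / 3.4641016
u_res = 2.0892

2.0892


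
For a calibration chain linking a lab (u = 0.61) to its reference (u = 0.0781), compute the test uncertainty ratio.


TUR = u_lab / u_ref
= 0.61 / 0.0781
= 7.8105

7.8105


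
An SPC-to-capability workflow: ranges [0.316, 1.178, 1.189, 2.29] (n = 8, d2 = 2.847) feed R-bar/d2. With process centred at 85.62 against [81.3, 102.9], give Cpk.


R_bar = (0.316 + 1.178 + 1.189 + 2.29) / 4 = 1.24325
sigma = R_bar / d2 = 1.24325 / 2.847 = 0.43668774
Cp = (USL - LSL)/(6*sigma) = (102.9 - 81.3)/(6*0.43668774) = 8.2439
Cpu = (102.9 - 85.62)/(3*0.43668774) = 13.1902
Cpl = (85.62 - 81.3)/(3*0.43668774) = 3.2976
Cpk = min(Cpu, Cpl) = 3.2976

3.2976


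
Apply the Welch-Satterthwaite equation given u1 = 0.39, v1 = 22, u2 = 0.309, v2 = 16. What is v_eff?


uc = sqrt(u1^2 + u2^2) = sqrt(0.39^2 + 0.309^2) = 0.49757512
v_eff = uc^4 / (u1^4/v1 + u2^4/v2)
= 0.49757512^4 / (0.39^4/22 + 0.309^4/16)
= 0.061296352 / 0.0016213529
v_eff = 37.8057

37.8057


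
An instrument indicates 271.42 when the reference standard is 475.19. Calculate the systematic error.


Systematic error = measured - true
= 271.42 - 475.19
= -203.7700

-203.7700


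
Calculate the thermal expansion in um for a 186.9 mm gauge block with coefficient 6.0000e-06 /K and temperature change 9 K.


dL = L * alpha * dT
= 186.9 * 6.0000e-06 * 9
= 0.0100926 mm
dL_um = 0.0100926 * 1000 = 10.0926 um

10.0926


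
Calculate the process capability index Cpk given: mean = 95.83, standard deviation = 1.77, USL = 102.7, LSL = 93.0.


Cpu = (USL - mean) / (3*sigma) = (102.7 - 95.83) / (3*1.77) = 1.2938
Cpl = (mean - LSL) / (3*sigma) = (95.83 - 93.0) / (3*1.77) = 0.5330
Cpk = min(Cpu, Cpl) = 0.5330

0.5330


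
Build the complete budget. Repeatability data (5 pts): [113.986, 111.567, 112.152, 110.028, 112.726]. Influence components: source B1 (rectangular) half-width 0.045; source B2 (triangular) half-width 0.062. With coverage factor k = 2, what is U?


mean = (113.986 + 111.567 + 112.152 + 110.028 + 112.726) / 5 = 112.0918
s = sqrt(sum((x - mean)^2)/(n-1)) = 1.4601809
u_A = s / sqrt(n) = 1.4601809 / sqrt(5) = 0.65301275
u_B1 = 0.045 / sqrt(3) = 0.025980762
u_B2 = 0.062 / sqrt(6) = 0.025311394
uc = sqrt(0.65301275^2 + 0.025980762^2 + 0.025311394^2) = 0.65401936
U = k * uc = 2 * 0.65401936
U = 1.3080

1.3080


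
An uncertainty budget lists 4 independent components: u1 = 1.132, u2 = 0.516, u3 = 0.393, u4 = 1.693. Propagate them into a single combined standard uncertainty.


uc = sqrt(1.132^2 + 0.516^2 + 0.393^2 + 1.693^2)
uc = sqrt(4.568378)
uc = 2.1374

2.1374


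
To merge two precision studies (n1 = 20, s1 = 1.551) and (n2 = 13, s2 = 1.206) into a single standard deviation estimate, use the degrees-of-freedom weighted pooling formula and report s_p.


s_p = sqrt(((n1-1)*s1^2 + (n2-1)*s2^2) / (n1+n2-2))
numerator = (20-1)*1.551^2 + (13-1)*1.206^2 = 45.706419 + 17.453232 = 63.159651
denominator = 20 + 13 - 2 = 31
s_p^2 = 63.159651 / 31 = 2.0374081
s_p = sqrt(2.0374081) = 1.4274

1.4274


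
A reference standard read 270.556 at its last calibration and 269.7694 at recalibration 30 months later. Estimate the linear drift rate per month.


rate = (v2 - v1) / months
= (269.7694 - 270.556) / 30
= -0.7866 / 30
= -0.0262

-0.0262


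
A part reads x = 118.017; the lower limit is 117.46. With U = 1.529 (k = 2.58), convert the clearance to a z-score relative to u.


u = U / k = 1.529 / 2.58 = 0.59263566
margin = |LSL - x| = |117.46 - 118.017| = 0.557
z = margin / u = 0.557 / 0.59263566
z = 0.9399

0.9399


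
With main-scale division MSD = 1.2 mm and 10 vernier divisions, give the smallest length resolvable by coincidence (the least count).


LC = MSD / n_div
= 1.2 / 10
= 0.1200

0.1200


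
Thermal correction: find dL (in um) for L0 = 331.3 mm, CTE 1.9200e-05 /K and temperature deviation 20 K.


dL = L * alpha * dT
= 331.3 * 1.9200e-05 * 20
= 0.1272192 mm
dL_um = 0.1272192 * 1000 = 127.2192 um

127.2192


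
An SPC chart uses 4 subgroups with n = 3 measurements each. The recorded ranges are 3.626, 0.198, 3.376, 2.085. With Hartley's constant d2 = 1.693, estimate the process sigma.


R_bar = (3.626 + 0.198 + 3.376 + 2.085) / 4
R_bar = 9.285 / 4 = 2.32125
sigma_hat = R_bar / d2 = 2.32125 / 1.693 = 1.3711

1.3711
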